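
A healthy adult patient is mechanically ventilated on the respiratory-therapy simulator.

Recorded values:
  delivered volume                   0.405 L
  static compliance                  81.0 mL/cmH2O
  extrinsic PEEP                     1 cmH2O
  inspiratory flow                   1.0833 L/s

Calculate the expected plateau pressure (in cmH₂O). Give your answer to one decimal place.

Pplat = PEEP + Vt / Cstat = 1 + 405 / 81.0 = 1 + 5.0 = 6.0 cmH2O.

6.0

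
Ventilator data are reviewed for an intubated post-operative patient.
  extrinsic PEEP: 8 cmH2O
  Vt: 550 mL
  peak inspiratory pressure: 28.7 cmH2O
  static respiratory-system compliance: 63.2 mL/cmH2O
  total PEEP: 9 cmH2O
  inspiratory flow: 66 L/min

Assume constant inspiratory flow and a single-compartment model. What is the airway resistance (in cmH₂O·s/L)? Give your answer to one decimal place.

10.0

Flow: 66 L/min ÷ 60 = 1.1 L/s.
Total PEEP = 9 cmH2O (set 8 + intrinsic 1); this is the baseline alveolar pressure.
Equation of motion (constant flow): PIP = Vt/C + R·V̇ + PEEP.
R·V̇ = PIP − Vt/C − PEEP = 28.7 − 550/63.2 − 9 = 28.7 − 8.703 − 9 = 10.997 cmH2O.
R = 10.997 / 1.1 = 9.997 cmH2O·s/L.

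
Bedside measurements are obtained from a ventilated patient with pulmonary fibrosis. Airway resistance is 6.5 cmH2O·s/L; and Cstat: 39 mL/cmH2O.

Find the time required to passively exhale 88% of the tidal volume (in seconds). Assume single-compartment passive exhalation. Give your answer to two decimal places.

τ = R × C = 6.5 × 39 mL/cmH2O = 6.5 × 0.039 L/cmH2O = 0.2535 s.
Exhaled fraction f = 1 − e^(−t/τ) → t = −τ·ln(1 − f) = −0.2535·ln(0.12) = 0.5375 s.

0.54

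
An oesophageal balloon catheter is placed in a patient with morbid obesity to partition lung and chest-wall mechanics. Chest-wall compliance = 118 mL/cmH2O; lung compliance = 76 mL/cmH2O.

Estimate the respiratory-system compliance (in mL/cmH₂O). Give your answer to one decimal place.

Lung and chest wall are elastances in series: 1/Crs = 1/CL + 1/Ccw.
1/Crs = 1/76 + 1/118 = 0.02163.
Crs = 46.232 mL/cmH2O.

46.2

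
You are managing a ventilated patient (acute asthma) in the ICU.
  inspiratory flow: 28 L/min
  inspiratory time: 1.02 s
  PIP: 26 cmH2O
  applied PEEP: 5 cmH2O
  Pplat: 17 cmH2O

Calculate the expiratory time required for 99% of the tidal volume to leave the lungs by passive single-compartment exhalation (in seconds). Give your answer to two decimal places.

3.52

Flow: 28 L/min ÷ 60 = 0.4667 L/s.
Vt = flow × Ti = 0.4667 L/s × 1.02 s × 1000 mL/L = 476.03 mL.
R = (PIP − Pplat)/V̇ = (26 − 17) / 0.4667 = 9.0/0.4667 = 19.284 cmH2O·s/L.
C = Vt/(Pplat − PEEP) = 476.03 / (17 − 5) = 476.03/12.0 = 39.669 mL/cmH2O.
τ = R × C = 19.284 × 0.03967 L/cmH2O = 0.765 s.
t = −τ·ln(1 − 0.99) = −0.765·ln(0.01) = 3.523 s.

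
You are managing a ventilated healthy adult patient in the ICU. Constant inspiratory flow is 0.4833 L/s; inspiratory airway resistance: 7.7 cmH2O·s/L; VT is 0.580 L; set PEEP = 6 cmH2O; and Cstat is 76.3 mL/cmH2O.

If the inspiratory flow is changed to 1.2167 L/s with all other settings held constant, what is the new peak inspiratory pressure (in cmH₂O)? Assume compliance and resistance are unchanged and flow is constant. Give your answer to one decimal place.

PIP = Vt/C + R·V̇ + PEEP (constant-flow equation of motion).
Only the resistive term changes: ΔPIP = R × ΔV̇ = 7.7 × (1.2167 − 0.4833) = 7.7 × 0.7334 = 5.647 cmH2O.
Original PIP = 580/76.3 + 7.7×0.4833 + 6 = 17.323 cmH2O; new PIP = 17.323 + (5.647) = 22.97 cmH2O.

23.0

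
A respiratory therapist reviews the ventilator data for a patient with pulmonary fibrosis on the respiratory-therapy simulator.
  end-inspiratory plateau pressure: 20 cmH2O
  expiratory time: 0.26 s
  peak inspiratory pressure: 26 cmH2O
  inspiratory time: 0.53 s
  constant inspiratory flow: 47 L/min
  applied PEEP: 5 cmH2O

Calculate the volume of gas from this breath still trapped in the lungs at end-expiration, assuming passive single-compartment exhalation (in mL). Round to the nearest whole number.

Flow: 47 L/min ÷ 60 = 0.7833 L/s.
Vt = flow × Ti = 0.7833 L/s × 0.53 s × 1000 mL/L = 415.15 mL.
R = (PIP − Pplat)/V̇ = (26 − 20) / 0.7833 = 6.0/0.7833 = 7.66 cmH2O·s/L.
C = Vt/(Pplat − PEEP) = 415.15 / (20 − 5) = 415.15/15.0 = 27.677 mL/cmH2O.
τ = R × C = 7.66 × 0.02768 L/cmH2O = 0.212 s.
Fraction remaining = e^(−Te/τ) = e^(−0.26/0.212) = 0.2933.
Trapped volume = 415.15 × 0.2933 = 121.76 mL.

122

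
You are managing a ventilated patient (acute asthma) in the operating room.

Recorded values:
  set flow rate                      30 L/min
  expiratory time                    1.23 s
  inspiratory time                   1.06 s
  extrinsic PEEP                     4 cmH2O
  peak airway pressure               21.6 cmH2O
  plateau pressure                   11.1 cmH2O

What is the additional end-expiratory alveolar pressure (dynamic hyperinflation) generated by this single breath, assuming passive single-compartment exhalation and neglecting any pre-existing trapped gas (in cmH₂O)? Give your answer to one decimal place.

3.2

Flow: 30 L/min ÷ 60 = 0.5 L/s.
Vt = flow × Ti = 0.5 L/s × 1.06 s × 1000 mL/L = 530.0 mL.
R = (PIP − Pplat)/V̇ = (21.6 − 11.1) / 0.5 = 10.5/0.5 = 21.0 cmH2O·s/L.
C = Vt/(Pplat − PEEP) = 530.0 / (11.1 − 4) = 530.0/7.1 = 74.648 mL/cmH2O.
τ = R × C = 21.0 × 0.07465 L/cmH2O = 1.568 s.
Fraction remaining = e^(−Te/τ) = e^(−1.23/1.568) = 0.4564; trapped volume = 530.0 × 0.4564 = 241.89 mL.
Additional alveolar pressure from trapping ≈ V_trapped / C = 241.89 / 74.648 = 3.24 cmH2O.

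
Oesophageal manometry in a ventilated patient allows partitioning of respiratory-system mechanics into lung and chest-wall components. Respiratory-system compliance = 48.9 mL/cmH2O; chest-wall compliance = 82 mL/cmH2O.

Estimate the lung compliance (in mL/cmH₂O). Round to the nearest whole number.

121

1/CL = 1/Crs − 1/Ccw.
1/CL = 1/48.9 − 1/82 = 0.008255.
CL = 121.14 mL/cmH2O.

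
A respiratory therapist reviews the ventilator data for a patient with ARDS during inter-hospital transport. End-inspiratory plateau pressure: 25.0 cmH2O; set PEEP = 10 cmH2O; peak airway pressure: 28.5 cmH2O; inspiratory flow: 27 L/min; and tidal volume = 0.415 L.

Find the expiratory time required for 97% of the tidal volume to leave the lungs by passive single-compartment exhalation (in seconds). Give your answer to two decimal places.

0.75

Flow: 27 L/min ÷ 60 = 0.45 L/s.
R = (PIP − Pplat)/V̇ = (28.5 − 25.0) / 0.45 = 3.5/0.45 = 7.778 cmH2O·s/L.
C = Vt/(Pplat − PEEP) = 415.0 / (25.0 − 10) = 415.0/15.0 = 27.667 mL/cmH2O.
τ = R × C = 7.778 × 0.02767 L/cmH2O = 0.2152 s.
t = −τ·ln(1 − 0.97) = −0.2152·ln(0.03) = 0.7546 s.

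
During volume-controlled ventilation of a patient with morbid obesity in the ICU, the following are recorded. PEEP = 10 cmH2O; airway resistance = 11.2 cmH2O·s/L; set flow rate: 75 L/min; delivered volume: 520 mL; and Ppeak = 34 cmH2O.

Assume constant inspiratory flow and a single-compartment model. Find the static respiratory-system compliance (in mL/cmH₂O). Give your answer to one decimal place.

Flow: 75 L/min ÷ 60 = 1.25 L/s.
Equation of motion (constant flow): PIP = Vt/C + R·V̇ + PEEP.
Vt/C = PIP − R·V̇ − PEEP = 34 − 11.2×1.25 − 10 = 34 − 14.0 − 10 = 10.0 cmH2O.
C = Vt / 10.0 = 520 / 10.0 = 52.0 mL/cmH2O.

52.0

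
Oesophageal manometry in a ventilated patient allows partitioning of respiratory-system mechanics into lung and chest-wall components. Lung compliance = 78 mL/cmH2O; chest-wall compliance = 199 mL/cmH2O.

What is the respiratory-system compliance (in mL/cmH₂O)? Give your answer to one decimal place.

Lung and chest wall are elastances in series: 1/Crs = 1/CL + 1/Ccw.
1/Crs = 1/78 + 1/199 = 0.01785.
Crs = 56.022 mL/cmH2O.

56.0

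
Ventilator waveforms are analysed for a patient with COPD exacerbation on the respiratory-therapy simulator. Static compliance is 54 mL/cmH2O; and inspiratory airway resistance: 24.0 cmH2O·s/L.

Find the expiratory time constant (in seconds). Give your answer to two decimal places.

1.30

τ = R × C = 24.0 × 54 mL/cmH2O = 24.0 × 0.054 L/cmH2O = 1.296 s.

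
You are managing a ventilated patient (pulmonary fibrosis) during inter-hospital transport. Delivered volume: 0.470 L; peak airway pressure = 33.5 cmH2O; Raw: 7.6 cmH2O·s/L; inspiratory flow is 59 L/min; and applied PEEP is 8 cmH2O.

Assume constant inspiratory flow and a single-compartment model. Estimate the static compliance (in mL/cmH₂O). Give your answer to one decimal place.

Flow: 59 L/min ÷ 60 = 0.9833 L/s.
Equation of motion (constant flow): PIP = Vt/C + R·V̇ + PEEP.
Vt/C = PIP − R·V̇ − PEEP = 33.5 − 7.6×0.9833 − 8 = 33.5 − 7.473 − 8 = 18.027 cmH2O.
C = Vt / 18.027 = 470 / 18.027 = 26.072 mL/cmH2O.

26.1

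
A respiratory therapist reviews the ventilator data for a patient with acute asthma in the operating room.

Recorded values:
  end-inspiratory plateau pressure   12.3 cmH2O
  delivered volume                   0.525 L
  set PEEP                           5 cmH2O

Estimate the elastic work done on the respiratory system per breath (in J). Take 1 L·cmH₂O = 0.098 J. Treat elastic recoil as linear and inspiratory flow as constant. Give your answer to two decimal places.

Elastic work ≈ ½ × (Pplat − PEEP) × Vt = 0.5 × (12.3 − 5) × 0.525 L = 0.5 × 7.3 × 0.525 = 1.916 L·cmH2O.
× 0.098 J/(L·cmH2O) → 0.1878 J.

0.19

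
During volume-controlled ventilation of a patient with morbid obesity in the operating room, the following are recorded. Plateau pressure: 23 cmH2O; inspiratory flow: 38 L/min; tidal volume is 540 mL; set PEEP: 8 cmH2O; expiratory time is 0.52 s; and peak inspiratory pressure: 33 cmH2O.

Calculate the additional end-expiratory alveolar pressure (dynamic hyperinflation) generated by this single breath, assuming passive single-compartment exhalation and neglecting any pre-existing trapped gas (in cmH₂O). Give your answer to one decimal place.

6.0

Flow: 38 L/min ÷ 60 = 0.6333 L/s.
R = (PIP − Pplat)/V̇ = (33 − 23) / 0.6333 = 10.0/0.6333 = 15.79 cmH2O·s/L.
C = Vt/(Pplat − PEEP) = 540.0 / (23 − 8) = 540.0/15.0 = 36.0 mL/cmH2O.
τ = R × C = 15.79 × 0.036 L/cmH2O = 0.5684 s.
Fraction remaining = e^(−Te/τ) = e^(−0.52/0.5684) = 0.4006; trapped volume = 540.0 × 0.4006 = 216.32 mL.
Additional alveolar pressure from trapping ≈ V_trapped / C = 216.32 / 36.0 = 6.009 cmH2O.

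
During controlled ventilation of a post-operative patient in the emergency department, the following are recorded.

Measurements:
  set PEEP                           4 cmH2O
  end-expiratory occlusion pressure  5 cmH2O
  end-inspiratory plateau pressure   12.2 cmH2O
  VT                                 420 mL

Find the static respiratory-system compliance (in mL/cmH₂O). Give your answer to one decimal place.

End-expiratory occlusion gives total PEEP = 5 cmH2O (intrinsic PEEP = 5 − 4 = 1). Use total PEEP for the elastic gradient.
Cstat = Vt / (Pplat − PEEPtotal) = 420 / (12.2 − 5) = 420 / 7.2 = 58.333 mL/cmH2O.

58.3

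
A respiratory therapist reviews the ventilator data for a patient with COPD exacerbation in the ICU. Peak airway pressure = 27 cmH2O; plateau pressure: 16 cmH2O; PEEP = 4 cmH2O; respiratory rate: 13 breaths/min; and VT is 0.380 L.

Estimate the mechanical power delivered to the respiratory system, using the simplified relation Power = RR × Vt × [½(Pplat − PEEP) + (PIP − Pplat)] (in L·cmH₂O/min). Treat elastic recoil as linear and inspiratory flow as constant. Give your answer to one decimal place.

Per-breath work = Vt × [½(Pplat−PEEP) + (PIP−Pplat)] = 0.380 × [0.5×12.0 + 11.0] = 0.380 × 17.0 = 6.46 L·cmH2O.
Power = 13 × 6.46 = 83.98 L·cmH2O/min.

84.0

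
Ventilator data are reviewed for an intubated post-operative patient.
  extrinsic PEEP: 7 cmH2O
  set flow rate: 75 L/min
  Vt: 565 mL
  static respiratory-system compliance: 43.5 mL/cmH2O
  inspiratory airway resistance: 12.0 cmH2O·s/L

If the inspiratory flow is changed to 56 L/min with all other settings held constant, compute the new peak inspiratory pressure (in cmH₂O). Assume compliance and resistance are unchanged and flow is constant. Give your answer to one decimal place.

Flow: 75 L/min ÷ 60 = 1.25 L/s.
New flow: 56 L/min ÷ 60 = 0.9333 L/s.
PIP = Vt/C + R·V̇ + PEEP (constant-flow equation of motion).
Only the resistive term changes: ΔPIP = R × ΔV̇ = 12.0 × (0.9333 − 1.25) = 12.0 × -0.3167 = -3.8 cmH2O.
Original PIP = 565/43.5 + 12.0×1.25 + 7 = 34.989 cmH2O; new PIP = 34.989 + (-3.8) = 31.189 cmH2O.

31.2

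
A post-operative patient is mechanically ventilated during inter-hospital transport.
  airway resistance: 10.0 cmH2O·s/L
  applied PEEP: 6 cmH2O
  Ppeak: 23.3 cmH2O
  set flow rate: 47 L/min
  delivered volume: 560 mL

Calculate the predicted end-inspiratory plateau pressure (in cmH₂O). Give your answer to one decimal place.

Flow: 47 L/min ÷ 60 = 0.7833 L/s.
Pplat = PIP − Raw × flow = 23.3 − 10.0 × 0.7833 = 23.3 − 7.833 = 15.467 cmH2O.

15.5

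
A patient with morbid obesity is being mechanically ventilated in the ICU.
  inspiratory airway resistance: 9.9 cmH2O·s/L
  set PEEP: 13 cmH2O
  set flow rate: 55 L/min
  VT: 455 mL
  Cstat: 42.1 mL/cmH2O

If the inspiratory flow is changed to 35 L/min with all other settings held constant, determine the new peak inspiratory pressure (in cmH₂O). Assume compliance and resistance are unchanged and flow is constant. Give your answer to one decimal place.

29.6

Flow: 55 L/min ÷ 60 = 0.9167 L/s.
New flow: 35 L/min ÷ 60 = 0.5833 L/s.
PIP = Vt/C + R·V̇ + PEEP (constant-flow equation of motion).
Only the resistive term changes: ΔPIP = R × ΔV̇ = 9.9 × (0.5833 − 0.9167) = 9.9 × -0.3334 = -3.301 cmH2O.
Original PIP = 455/42.1 + 9.9×0.9167 + 13 = 32.883 cmH2O; new PIP = 32.883 + (-3.301) = 29.582 cmH2O.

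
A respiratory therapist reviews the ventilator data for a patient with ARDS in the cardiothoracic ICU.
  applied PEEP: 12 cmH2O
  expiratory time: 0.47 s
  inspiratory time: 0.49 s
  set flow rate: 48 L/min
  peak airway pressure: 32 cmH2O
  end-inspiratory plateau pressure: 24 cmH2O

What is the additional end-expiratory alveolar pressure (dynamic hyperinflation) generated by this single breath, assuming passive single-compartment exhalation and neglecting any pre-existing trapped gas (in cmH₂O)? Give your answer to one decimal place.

Flow: 48 L/min ÷ 60 = 0.8 L/s.
Vt = flow × Ti = 0.8 L/s × 0.49 s × 1000 mL/L = 392.0 mL.
R = (PIP − Pplat)/V̇ = (32 − 24) / 0.8 = 8.0/0.8 = 10.0 cmH2O·s/L.
C = Vt/(Pplat − PEEP) = 392.0 / (24 − 12) = 392.0/12.0 = 32.667 mL/cmH2O.
τ = R × C = 10.0 × 0.03267 L/cmH2O = 0.3267 s.
Fraction remaining = e^(−Te/τ) = e^(−0.47/0.3267) = 0.2373; trapped volume = 392.0 × 0.2373 = 93.022 mL.
Additional alveolar pressure from trapping ≈ V_trapped / C = 93.022 / 32.667 = 2.848 cmH2O.

2.8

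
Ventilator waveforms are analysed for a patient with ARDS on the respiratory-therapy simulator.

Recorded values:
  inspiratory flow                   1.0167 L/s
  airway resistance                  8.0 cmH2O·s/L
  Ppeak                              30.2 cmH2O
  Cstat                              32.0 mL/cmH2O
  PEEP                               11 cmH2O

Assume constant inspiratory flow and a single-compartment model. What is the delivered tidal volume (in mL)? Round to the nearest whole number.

354

Equation of motion (constant flow): PIP = Vt/C + R·V̇ + PEEP.
Vt/C = PIP − R·V̇ − PEEP = 30.2 − 8.134 − 11 = 11.066 cmH2O.
Vt = C × 11.066 = 32.0 × 11.066 = 354.11 mL.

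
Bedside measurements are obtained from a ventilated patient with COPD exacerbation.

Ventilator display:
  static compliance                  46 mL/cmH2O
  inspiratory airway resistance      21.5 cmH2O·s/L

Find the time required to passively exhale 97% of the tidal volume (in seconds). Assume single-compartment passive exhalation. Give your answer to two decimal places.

3.47

τ = R × C = 21.5 × 46 mL/cmH2O = 21.5 × 0.046 L/cmH2O = 0.989 s.
Exhaled fraction f = 1 − e^(−t/τ) → t = −τ·ln(1 − f) = −0.989·ln(0.03) = 3.468 s.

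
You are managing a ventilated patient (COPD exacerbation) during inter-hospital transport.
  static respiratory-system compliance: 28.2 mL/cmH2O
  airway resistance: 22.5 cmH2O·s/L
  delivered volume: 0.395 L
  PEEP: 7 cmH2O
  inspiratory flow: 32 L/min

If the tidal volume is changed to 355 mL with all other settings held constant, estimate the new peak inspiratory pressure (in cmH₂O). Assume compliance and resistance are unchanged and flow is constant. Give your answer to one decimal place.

Flow: 32 L/min ÷ 60 = 0.5333 L/s.
PIP = Vt/C + R·V̇ + PEEP (constant-flow equation of motion).
Only the elastic term changes: ΔPIP = ΔVt / C = (355 − 395) / 28.2 = -1.418 cmH2O.
Original PIP = 395/28.2 + 22.5×0.5333 + 7 = 33.006 cmH2O; new PIP = 33.006 + (-1.418) = 31.588 cmH2O.

31.6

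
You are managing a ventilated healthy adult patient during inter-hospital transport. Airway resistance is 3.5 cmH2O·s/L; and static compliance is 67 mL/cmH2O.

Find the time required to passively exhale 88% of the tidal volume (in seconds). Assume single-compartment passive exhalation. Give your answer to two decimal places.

0.50

τ = R × C = 3.5 × 67 mL/cmH2O = 3.5 × 0.067 L/cmH2O = 0.2345 s.
Exhaled fraction f = 1 − e^(−t/τ) → t = −τ·ln(1 − f) = −0.2345·ln(0.12) = 0.4972 s.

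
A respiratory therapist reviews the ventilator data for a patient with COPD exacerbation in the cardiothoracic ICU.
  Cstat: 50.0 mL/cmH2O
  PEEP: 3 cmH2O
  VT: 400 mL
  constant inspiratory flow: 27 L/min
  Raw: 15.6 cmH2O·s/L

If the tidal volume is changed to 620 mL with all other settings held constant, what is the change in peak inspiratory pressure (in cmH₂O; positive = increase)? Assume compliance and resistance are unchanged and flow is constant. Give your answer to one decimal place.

PIP = Vt/C + R·V̇ + PEEP (constant-flow equation of motion).
Only the elastic term changes: ΔPIP = ΔVt / C = (620 − 400) / 50.0 = 4.4 cmH2O.

4.4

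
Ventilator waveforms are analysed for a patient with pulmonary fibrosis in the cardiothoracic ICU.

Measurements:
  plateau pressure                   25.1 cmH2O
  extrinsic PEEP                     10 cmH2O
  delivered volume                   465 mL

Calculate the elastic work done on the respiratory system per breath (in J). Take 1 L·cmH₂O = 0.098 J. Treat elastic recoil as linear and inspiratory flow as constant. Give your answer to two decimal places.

Elastic work ≈ ½ × (Pplat − PEEP) × Vt = 0.5 × (25.1 − 10) × 0.465 L = 0.5 × 15.1 × 0.465 = 3.511 L·cmH2O.
× 0.098 J/(L·cmH2O) → 0.3441 J.

0.34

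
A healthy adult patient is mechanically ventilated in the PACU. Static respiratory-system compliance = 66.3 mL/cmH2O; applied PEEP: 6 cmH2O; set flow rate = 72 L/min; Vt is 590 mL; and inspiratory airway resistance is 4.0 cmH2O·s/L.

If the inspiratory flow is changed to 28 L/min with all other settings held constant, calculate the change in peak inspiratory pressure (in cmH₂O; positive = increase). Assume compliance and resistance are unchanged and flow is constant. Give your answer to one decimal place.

-2.9

Flow: 72 L/min ÷ 60 = 1.2 L/s.
New flow: 28 L/min ÷ 60 = 0.4667 L/s.
PIP = Vt/C + R·V̇ + PEEP (constant-flow equation of motion).
Only the resistive term changes: ΔPIP = R × ΔV̇ = 4.0 × (0.4667 − 1.2) = 4.0 × -0.7333 = -2.933 cmH2O.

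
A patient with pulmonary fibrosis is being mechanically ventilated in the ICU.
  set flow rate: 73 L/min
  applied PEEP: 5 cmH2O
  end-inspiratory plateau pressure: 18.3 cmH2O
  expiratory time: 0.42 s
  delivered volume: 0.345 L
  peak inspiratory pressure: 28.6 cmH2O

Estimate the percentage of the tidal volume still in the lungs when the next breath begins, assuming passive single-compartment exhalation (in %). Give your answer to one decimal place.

Flow: 73 L/min ÷ 60 = 1.2167 L/s.
R = (PIP − Pplat)/V̇ = (28.6 − 18.3) / 1.2167 = 10.3/1.2167 = 8.466 cmH2O·s/L.
C = Vt/(Pplat − PEEP) = 345.0 / (18.3 − 5) = 345.0/13.3 = 25.94 mL/cmH2O.
τ = R × C = 8.466 × 0.02594 L/cmH2O = 0.2196 s.
Fraction remaining at end-expiration = e^(−Te/τ) = e^(−0.42/0.2196) = 0.1477 → 14.77%.

14.8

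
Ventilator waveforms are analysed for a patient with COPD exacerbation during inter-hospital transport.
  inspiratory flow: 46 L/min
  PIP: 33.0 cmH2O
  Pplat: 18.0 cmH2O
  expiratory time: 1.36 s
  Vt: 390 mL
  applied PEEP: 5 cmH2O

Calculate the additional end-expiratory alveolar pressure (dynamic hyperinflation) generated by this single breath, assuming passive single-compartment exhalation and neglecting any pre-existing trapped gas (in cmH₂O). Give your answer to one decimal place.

1.3

Flow: 46 L/min ÷ 60 = 0.7667 L/s.
R = (PIP − Pplat)/V̇ = (33.0 − 18.0) / 0.7667 = 15.0/0.7667 = 19.564 cmH2O·s/L.
C = Vt/(Pplat − PEEP) = 390.0 / (18.0 − 5) = 390.0/13.0 = 30.0 mL/cmH2O.
τ = R × C = 19.564 × 0.03 L/cmH2O = 0.5869 s.
Fraction remaining = e^(−Te/τ) = e^(−1.36/0.5869) = 0.09854; trapped volume = 390.0 × 0.09854 = 38.431 mL.
Additional alveolar pressure from trapping ≈ V_trapped / C = 38.431 / 30.0 = 1.281 cmH2O.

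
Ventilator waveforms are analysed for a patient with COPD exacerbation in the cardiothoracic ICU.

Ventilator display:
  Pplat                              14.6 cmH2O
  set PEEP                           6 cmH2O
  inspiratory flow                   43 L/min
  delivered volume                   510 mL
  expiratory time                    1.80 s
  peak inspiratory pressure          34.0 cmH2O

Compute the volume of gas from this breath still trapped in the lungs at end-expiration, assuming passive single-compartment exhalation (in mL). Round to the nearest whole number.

166

Flow: 43 L/min ÷ 60 = 0.7167 L/s.
R = (PIP − Pplat)/V̇ = (34.0 − 14.6) / 0.7167 = 19.4/0.7167 = 27.069 cmH2O·s/L.
C = Vt/(Pplat − PEEP) = 510.0 / (14.6 − 6) = 510.0/8.6 = 59.302 mL/cmH2O.
τ = R × C = 27.069 × 0.0593 L/cmH2O = 1.605 s.
Fraction remaining = e^(−Te/τ) = e^(−1.80/1.605) = 0.3258.
Trapped volume = 510.0 × 0.3258 = 166.16 mL.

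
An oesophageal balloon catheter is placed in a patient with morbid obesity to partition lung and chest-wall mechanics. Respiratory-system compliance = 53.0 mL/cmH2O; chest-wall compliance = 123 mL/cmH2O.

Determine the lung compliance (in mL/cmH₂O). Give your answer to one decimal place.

93.1

1/CL = 1/Crs − 1/Ccw.
1/CL = 1/53.0 − 1/123 = 0.01074.
CL = 93.11 mL/cmH2O.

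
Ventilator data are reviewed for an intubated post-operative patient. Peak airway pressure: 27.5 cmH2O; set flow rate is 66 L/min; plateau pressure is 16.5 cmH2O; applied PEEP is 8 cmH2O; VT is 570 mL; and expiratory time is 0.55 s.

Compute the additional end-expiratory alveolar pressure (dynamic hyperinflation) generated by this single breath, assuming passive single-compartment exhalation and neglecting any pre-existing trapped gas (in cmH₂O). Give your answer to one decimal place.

Flow: 66 L/min ÷ 60 = 1.1 L/s.
R = (PIP − Pplat)/V̇ = (27.5 − 16.5) / 1.1 = 11.0/1.1 = 10.0 cmH2O·s/L.
C = Vt/(Pplat − PEEP) = 570.0 / (16.5 − 8) = 570.0/8.5 = 67.059 mL/cmH2O.
τ = R × C = 10.0 × 0.06706 L/cmH2O = 0.6706 s.
Fraction remaining = e^(−Te/τ) = e^(−0.55/0.6706) = 0.4404; trapped volume = 570.0 × 0.4404 = 251.03 mL.
Additional alveolar pressure from trapping ≈ V_trapped / C = 251.03 / 67.059 = 3.743 cmH2O.

3.7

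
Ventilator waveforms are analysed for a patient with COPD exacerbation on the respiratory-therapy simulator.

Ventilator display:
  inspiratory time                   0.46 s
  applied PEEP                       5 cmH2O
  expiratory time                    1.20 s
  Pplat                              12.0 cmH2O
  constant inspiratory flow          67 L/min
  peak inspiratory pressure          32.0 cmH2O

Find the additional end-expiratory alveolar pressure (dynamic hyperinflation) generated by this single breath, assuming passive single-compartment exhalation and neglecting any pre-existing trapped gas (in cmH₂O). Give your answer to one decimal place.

Flow: 67 L/min ÷ 60 = 1.1167 L/s.
Vt = flow × Ti = 1.1167 L/s × 0.46 s × 1000 mL/L = 513.68 mL.
R = (PIP − Pplat)/V̇ = (32.0 − 12.0) / 1.1167 = 20.0/1.1167 = 17.91 cmH2O·s/L.
C = Vt/(Pplat − PEEP) = 513.68 / (12.0 − 5) = 513.68/7.0 = 73.383 mL/cmH2O.
τ = R × C = 17.91 × 0.07338 L/cmH2O = 1.314 s.
Fraction remaining = e^(−Te/τ) = e^(−1.20/1.314) = 0.4012; trapped volume = 513.68 × 0.4012 = 206.09 mL.
Additional alveolar pressure from trapping ≈ V_trapped / C = 206.09 / 73.383 = 2.808 cmH2O.

2.8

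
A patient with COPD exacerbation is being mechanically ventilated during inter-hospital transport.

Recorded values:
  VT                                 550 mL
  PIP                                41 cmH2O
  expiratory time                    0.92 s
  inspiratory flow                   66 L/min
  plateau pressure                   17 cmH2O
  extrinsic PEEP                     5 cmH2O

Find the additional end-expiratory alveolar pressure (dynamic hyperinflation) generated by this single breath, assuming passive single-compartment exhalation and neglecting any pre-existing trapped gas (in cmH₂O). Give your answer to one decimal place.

Flow: 66 L/min ÷ 60 = 1.1 L/s.
R = (PIP − Pplat)/V̇ = (41 − 17) / 1.1 = 24.0/1.1 = 21.818 cmH2O·s/L.
C = Vt/(Pplat − PEEP) = 550.0 / (17 − 5) = 550.0/12.0 = 45.833 mL/cmH2O.
τ = R × C = 21.818 × 0.04583 L/cmH2O = 0.9999 s.
Fraction remaining = e^(−Te/τ) = e^(−0.92/0.9999) = 0.3985; trapped volume = 550.0 × 0.3985 = 219.18 mL.
Additional alveolar pressure from trapping ≈ V_trapped / C = 219.18 / 45.833 = 4.782 cmH2O.

4.8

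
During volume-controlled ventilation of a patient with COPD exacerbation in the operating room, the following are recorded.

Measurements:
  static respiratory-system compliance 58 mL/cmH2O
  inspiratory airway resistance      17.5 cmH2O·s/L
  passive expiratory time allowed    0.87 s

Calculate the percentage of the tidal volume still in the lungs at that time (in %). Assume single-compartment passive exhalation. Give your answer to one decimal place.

τ = R × C = 17.5 × 58 mL/cmH2O = 17.5 × 0.058 L/cmH2O = 1.015 s.
Passive exhalation: V(t)/V₀ = e^(−t/τ) = e^(−0.87/1.015) = 0.4244.
Fraction remaining = 0.4244 → 42.44%.

42.4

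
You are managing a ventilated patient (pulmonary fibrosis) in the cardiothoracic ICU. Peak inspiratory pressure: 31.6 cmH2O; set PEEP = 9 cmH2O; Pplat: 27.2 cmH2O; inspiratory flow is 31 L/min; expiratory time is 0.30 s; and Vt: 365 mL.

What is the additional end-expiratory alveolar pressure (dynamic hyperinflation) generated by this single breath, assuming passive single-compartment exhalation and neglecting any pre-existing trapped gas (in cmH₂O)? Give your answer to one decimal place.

3.1

Flow: 31 L/min ÷ 60 = 0.5167 L/s.
R = (PIP − Pplat)/V̇ = (31.6 − 27.2) / 0.5167 = 4.4/0.5167 = 8.516 cmH2O·s/L.
C = Vt/(Pplat − PEEP) = 365.0 / (27.2 − 9) = 365.0/18.2 = 20.055 mL/cmH2O.
τ = R × C = 8.516 × 0.02006 L/cmH2O = 0.1708 s.
Fraction remaining = e^(−Te/τ) = e^(−0.30/0.1708) = 0.1727; trapped volume = 365.0 × 0.1727 = 63.036 mL.
Additional alveolar pressure from trapping ≈ V_trapped / C = 63.036 / 20.055 = 3.143 cmH2O.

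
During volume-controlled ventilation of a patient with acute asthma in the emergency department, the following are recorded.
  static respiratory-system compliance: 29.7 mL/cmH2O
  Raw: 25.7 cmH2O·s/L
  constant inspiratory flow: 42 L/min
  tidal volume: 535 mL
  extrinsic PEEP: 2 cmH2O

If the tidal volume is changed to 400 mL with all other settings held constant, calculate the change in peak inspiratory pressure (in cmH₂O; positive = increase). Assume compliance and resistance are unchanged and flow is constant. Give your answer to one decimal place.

PIP = Vt/C + R·V̇ + PEEP (constant-flow equation of motion).
Only the elastic term changes: ΔPIP = ΔVt / C = (400 − 535) / 29.7 = -4.545 cmH2O.

-4.5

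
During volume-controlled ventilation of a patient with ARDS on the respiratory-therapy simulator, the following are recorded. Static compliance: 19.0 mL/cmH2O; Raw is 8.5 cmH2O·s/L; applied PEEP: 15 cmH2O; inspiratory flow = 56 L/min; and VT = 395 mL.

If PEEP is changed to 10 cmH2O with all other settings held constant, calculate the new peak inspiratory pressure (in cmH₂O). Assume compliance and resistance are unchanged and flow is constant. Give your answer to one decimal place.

Flow: 56 L/min ÷ 60 = 0.9333 L/s.
PIP = Vt/C + R·V̇ + PEEP (constant-flow equation of motion).
Only the baseline term changes: ΔPIP = ΔPEEP = 10 − 15 = -5.0 cmH2O.
Original PIP = 395/19.0 + 8.5×0.9333 + 15 = 43.723 cmH2O; new PIP = 43.723 + (-5.0) = 38.723 cmH2O.

38.7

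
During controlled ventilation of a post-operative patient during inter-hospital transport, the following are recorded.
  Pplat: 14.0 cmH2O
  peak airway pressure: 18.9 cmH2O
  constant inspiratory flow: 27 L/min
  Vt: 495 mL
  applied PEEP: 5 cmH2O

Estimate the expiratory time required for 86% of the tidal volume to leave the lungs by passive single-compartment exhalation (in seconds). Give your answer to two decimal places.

1.18

Flow: 27 L/min ÷ 60 = 0.45 L/s.
R = (PIP − Pplat)/V̇ = (18.9 − 14.0) / 0.45 = 4.9/0.45 = 10.889 cmH2O·s/L.
C = Vt/(Pplat − PEEP) = 495.0 / (14.0 − 5) = 495.0/9.0 = 55.0 mL/cmH2O.
τ = R × C = 10.889 × 0.055 L/cmH2O = 0.5989 s.
t = −τ·ln(1 − 0.86) = −0.5989·ln(0.14) = 1.178 s.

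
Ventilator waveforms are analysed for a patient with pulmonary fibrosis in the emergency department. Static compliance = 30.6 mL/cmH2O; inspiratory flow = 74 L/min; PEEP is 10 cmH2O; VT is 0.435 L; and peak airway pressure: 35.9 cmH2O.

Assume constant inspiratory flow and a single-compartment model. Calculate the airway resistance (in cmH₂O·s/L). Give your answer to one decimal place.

Flow: 74 L/min ÷ 60 = 1.2333 L/s.
Equation of motion (constant flow): PIP = Vt/C + R·V̇ + PEEP.
R·V̇ = PIP − Vt/C − PEEP = 35.9 − 435/30.6 − 10 = 35.9 − 14.216 − 10 = 11.684 cmH2O.
R = 11.684 / 1.2333 = 9.474 cmH2O·s/L.

9.5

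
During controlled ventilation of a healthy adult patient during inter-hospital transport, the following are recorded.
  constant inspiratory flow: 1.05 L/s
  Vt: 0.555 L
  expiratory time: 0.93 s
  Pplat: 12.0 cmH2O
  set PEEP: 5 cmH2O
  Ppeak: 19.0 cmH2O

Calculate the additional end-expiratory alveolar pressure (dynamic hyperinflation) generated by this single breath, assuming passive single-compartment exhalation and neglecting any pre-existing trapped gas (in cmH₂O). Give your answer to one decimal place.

R = (PIP − Pplat)/V̇ = (19.0 − 12.0) / 1.05 = 7.0/1.05 = 6.667 cmH2O·s/L.
C = Vt/(Pplat − PEEP) = 555.0 / (12.0 − 5) = 555.0/7.0 = 79.286 mL/cmH2O.
τ = R × C = 6.667 × 0.07929 L/cmH2O = 0.5286 s.
Fraction remaining = e^(−Te/τ) = e^(−0.93/0.5286) = 0.1722; trapped volume = 555.0 × 0.1722 = 95.571 mL.
Additional alveolar pressure from trapping ≈ V_trapped / C = 95.571 / 79.286 = 1.205 cmH2O.

1.2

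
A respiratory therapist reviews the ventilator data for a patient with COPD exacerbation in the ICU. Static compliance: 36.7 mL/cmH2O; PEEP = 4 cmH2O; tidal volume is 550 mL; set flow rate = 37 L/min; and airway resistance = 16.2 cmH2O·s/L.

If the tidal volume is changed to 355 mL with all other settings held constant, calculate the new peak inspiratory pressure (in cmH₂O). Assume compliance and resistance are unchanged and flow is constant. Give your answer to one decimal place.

23.7

Flow: 37 L/min ÷ 60 = 0.6167 L/s.
PIP = Vt/C + R·V̇ + PEEP (constant-flow equation of motion).
Only the elastic term changes: ΔPIP = ΔVt / C = (355 − 550) / 36.7 = -5.313 cmH2O.
Original PIP = 550/36.7 + 16.2×0.6167 + 4 = 28.977 cmH2O; new PIP = 28.977 + (-5.313) = 23.664 cmH2O.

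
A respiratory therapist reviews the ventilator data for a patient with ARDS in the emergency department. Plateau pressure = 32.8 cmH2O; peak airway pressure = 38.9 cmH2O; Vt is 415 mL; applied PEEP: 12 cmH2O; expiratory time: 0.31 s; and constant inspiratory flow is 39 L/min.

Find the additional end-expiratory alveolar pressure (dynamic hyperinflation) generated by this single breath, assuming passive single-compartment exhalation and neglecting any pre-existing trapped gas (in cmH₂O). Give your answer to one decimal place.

4.0

Flow: 39 L/min ÷ 60 = 0.65 L/s.
R = (PIP − Pplat)/V̇ = (38.9 − 32.8) / 0.65 = 6.1/0.65 = 9.385 cmH2O·s/L.
C = Vt/(Pplat − PEEP) = 415.0 / (32.8 − 12) = 415.0/20.8 = 19.952 mL/cmH2O.
τ = R × C = 9.385 × 0.01995 L/cmH2O = 0.1872 s.
Fraction remaining = e^(−Te/τ) = e^(−0.31/0.1872) = 0.1909; trapped volume = 415.0 × 0.1909 = 79.224 mL.
Additional alveolar pressure from trapping ≈ V_trapped / C = 79.224 / 19.952 = 3.971 cmH2O.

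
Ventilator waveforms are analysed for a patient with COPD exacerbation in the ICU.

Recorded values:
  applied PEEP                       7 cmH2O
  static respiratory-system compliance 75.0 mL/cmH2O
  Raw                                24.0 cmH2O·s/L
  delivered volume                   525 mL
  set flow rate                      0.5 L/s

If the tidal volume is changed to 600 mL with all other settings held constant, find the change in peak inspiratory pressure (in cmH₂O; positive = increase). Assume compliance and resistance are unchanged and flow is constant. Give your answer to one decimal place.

PIP = Vt/C + R·V̇ + PEEP (constant-flow equation of motion).
Only the elastic term changes: ΔPIP = ΔVt / C = (600 − 525) / 75.0 = 1.0 cmH2O.

1.0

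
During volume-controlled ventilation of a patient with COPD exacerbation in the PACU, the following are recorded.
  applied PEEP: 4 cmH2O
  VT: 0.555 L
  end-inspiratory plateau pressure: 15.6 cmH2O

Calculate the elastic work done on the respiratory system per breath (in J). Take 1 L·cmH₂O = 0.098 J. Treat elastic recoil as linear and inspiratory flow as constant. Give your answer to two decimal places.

0.32

Elastic work ≈ ½ × (Pplat − PEEP) × Vt = 0.5 × (15.6 − 4) × 0.555 L = 0.5 × 11.6 × 0.555 = 3.219 L·cmH2O.
× 0.098 J/(L·cmH2O) → 0.3155 J.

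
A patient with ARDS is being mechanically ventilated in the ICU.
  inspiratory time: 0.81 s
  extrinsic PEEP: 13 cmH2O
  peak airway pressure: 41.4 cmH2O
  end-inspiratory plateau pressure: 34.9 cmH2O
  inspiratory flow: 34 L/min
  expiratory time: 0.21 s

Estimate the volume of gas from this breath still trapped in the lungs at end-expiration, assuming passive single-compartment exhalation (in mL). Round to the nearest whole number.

192

Flow: 34 L/min ÷ 60 = 0.5667 L/s.
Vt = flow × Ti = 0.5667 L/s × 0.81 s × 1000 mL/L = 459.03 mL.
R = (PIP − Pplat)/V̇ = (41.4 − 34.9) / 0.5667 = 6.5/0.5667 = 11.47 cmH2O·s/L.
C = Vt/(Pplat − PEEP) = 459.03 / (34.9 − 13) = 459.03/21.9 = 20.96 mL/cmH2O.
τ = R × C = 11.47 × 0.02096 L/cmH2O = 0.2404 s.
Fraction remaining = e^(−Te/τ) = e^(−0.21/0.2404) = 0.4175.
Trapped volume = 459.03 × 0.4175 = 191.65 mL.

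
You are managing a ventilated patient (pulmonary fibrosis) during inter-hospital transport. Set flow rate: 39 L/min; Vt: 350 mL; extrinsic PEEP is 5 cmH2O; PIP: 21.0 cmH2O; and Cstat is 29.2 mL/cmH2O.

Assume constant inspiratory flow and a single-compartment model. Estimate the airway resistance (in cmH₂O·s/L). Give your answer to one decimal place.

Flow: 39 L/min ÷ 60 = 0.65 L/s.
Equation of motion (constant flow): PIP = Vt/C + R·V̇ + PEEP.
R·V̇ = PIP − Vt/C − PEEP = 21.0 − 350/29.2 − 5 = 21.0 − 11.986 − 5 = 4.014 cmH2O.
R = 4.014 / 0.65 = 6.175 cmH2O·s/L.

6.2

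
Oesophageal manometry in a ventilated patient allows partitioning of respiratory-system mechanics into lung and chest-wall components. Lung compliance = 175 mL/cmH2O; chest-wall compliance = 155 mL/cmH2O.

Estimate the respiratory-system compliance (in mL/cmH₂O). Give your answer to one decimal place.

82.2

Lung and chest wall are elastances in series: 1/Crs = 1/CL + 1/Ccw.
1/Crs = 1/175 + 1/155 = 0.01217.
Crs = 82.169 mL/cmH2O.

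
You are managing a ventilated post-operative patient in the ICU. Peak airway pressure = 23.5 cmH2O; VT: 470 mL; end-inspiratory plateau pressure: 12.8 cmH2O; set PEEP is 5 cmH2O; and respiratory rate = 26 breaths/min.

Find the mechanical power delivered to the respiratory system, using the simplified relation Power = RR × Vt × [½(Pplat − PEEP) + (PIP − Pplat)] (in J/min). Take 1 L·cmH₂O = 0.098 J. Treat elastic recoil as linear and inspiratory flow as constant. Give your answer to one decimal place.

17.5

Per-breath work = Vt × [½(Pplat−PEEP) + (PIP−Pplat)] = 0.470 × [0.5×7.8 + 10.7] = 0.470 × 14.6 = 6.862 L·cmH2O.
Power = 26 × 6.862 = 178.41 L·cmH2O/min.
× 0.098 J/(L·cmH2O) → 17.484 J/min.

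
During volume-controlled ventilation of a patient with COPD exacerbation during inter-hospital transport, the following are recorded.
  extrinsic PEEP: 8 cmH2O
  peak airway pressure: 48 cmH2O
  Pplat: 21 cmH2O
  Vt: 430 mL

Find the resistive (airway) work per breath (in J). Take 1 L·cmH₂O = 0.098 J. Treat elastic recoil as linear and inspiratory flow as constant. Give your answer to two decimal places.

With constant inspiratory flow the resistive pressure is constant at PIP − Pplat = 48 − 21 = 27.0 cmH2O, so resistive work = 27.0 × 0.430 = 11.61 L·cmH2O.
× 0.098 J/(L·cmH2O) → 1.138 J.

1.14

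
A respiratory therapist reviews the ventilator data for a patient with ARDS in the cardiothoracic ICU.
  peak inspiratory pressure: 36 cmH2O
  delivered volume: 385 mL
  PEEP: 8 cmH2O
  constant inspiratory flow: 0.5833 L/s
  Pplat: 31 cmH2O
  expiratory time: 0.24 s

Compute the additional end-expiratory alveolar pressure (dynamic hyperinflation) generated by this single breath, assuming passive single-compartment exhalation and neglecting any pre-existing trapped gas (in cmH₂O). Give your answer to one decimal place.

4.3

R = (PIP − Pplat)/V̇ = (36 − 31) / 0.5833 = 5.0/0.5833 = 8.572 cmH2O·s/L.
C = Vt/(Pplat − PEEP) = 385.0 / (31 − 8) = 385.0/23.0 = 16.739 mL/cmH2O.
τ = R × C = 8.572 × 0.01674 L/cmH2O = 0.1435 s.
Fraction remaining = e^(−Te/τ) = e^(−0.24/0.1435) = 0.1878; trapped volume = 385.0 × 0.1878 = 72.303 mL.
Additional alveolar pressure from trapping ≈ V_trapped / C = 72.303 / 16.739 = 4.319 cmH2O.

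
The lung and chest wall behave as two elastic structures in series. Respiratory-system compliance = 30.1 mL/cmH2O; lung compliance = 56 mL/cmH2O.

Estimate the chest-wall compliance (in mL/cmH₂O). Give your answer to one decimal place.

1/Ccw = 1/Crs − 1/CL.
1/Ccw = 1/30.1 − 1/56 = 0.01537.
Ccw = 65.062 mL/cmH2O.

65.1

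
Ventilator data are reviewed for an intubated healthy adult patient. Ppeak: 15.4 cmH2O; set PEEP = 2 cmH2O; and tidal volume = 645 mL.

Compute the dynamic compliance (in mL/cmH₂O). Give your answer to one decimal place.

Dynamic compliance = Vt / (PIP − PEEP) = 645 / (15.4 − 2) = 645 / 13.4 = 48.134 mL/cmH2O.

48.1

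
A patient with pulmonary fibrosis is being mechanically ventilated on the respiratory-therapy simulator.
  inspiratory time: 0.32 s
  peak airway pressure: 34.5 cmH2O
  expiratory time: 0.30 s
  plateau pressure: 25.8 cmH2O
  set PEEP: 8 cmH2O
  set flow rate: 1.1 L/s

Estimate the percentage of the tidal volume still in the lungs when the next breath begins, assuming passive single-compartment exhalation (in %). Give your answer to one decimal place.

Vt = flow × Ti = 1.1 L/s × 0.32 s × 1000 mL/L = 352.0 mL.
R = (PIP − Pplat)/V̇ = (34.5 − 25.8) / 1.1 = 8.7/1.1 = 7.909 cmH2O·s/L.
C = Vt/(Pplat − PEEP) = 352.0 / (25.8 − 8) = 352.0/17.8 = 19.775 mL/cmH2O.
τ = R × C = 7.909 × 0.01978 L/cmH2O = 0.1564 s.
Fraction remaining at end-expiration = e^(−Te/τ) = e^(−0.30/0.1564) = 0.1469 → 14.69%.

14.7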